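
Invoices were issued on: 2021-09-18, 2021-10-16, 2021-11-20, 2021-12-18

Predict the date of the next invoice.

All dates are Saturdays, 28, 35, 28 days apart.
Specifically, the 3rd Saturday of each month.
3rd Saturday of January 2022: 2022-01-15.

2022-01-15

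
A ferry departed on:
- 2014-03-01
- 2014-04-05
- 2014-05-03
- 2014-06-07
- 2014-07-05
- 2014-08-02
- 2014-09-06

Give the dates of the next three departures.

2014-10-04, 2014-11-01, 2014-12-06

All dates are Saturdays, 35, 28, 35, 28, 28, 35 days apart.
Specifically, the 1st Saturday of each month.
October 2014 — 1st Saturday is 2014-10-04.
November 2014 — 1st Saturday is 2014-11-01.
1st Saturday of December 2014: 2014-12-06.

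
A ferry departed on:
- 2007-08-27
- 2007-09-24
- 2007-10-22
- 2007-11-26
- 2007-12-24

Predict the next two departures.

2008-01-28, 2008-02-25

These are Mondays at 28- or 35-day spacing (28, 28, 35, 28).
The pattern: 4th Monday of the month.
January 2008 — 4th Monday is 2008-01-28.
4th Monday of February 2008: 2008-02-25.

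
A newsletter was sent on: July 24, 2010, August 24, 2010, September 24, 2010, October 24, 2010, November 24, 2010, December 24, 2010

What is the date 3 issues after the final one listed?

March 24, 2011

Each date is the 24th; the gaps (31, 31, 30, 31, 30) track the month lengths.
The rule is the 24th of each month.
Next: January 2011 → January 24, 2011.
February 2011: February 24, 2011.
March 2011: March 24, 2011.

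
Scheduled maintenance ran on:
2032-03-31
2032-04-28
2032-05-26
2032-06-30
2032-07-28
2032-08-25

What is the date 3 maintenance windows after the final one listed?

These are Wednesdays with 28, 28, 35, 28, 28-day gaps.
Each is the final Wednesday of its month — 2032-03-31 is past the 28th, so '4th Wednesday' doesn't fit.
September 2032 ends with Wednesday 2032-09-29.
October 2032 ends with Wednesday 2032-10-27.
Last Wednesday of November 2032: 2032-11-24.

2032-11-24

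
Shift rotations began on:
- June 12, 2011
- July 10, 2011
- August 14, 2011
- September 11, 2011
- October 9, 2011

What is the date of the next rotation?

November 13, 2011

All dates are Sundays, 28, 35, 28, 28 days apart.
Specifically, the 2nd Sunday of each month.
2nd Sunday of November 2011: November 13, 2011.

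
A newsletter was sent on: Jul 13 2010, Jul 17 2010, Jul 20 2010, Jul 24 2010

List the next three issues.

Every event lands on a Tuesday or Saturday (gaps cycle 4, 3, 4).
So the schedule is: every Tuesday and Saturday.
Next Tuesday: Jul 27 2010.
The following Saturday is Jul 31 2010.
The following Tuesday is Aug 3 2010.

Jul 27 2010, Jul 31 2010, Aug 3 2010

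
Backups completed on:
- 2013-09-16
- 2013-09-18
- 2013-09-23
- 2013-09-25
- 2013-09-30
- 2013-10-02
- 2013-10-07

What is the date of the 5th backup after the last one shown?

Gaps: 2, 5, 2, 5, 2, 5 days — not constant, but cyclic with period 2.
The events fall on every Monday and Wednesday.
The following Wednesday is 2013-10-09.
The following Monday is 2013-10-14.
The following Wednesday is 2013-10-16.
The following Monday is 2013-10-21.
Next Wednesday: 2013-10-23.

2013-10-23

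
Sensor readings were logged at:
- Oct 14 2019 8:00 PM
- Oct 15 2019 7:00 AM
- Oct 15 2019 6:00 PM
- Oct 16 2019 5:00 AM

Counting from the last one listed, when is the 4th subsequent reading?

Gaps: 11, 11, 11 hours — each event is 11 hours after the previous one.
Oct 16 2019 5:00 AM + 11 h = Oct 16 2019 4:00 PM.
Oct 16 2019 4:00 PM + 11 h = Oct 17 2019 3:00 AM.
Oct 17 2019 3:00 AM + 11 h = Oct 17 2019 2:00 PM.
Oct 17 2019 2:00 PM + 11 h = Oct 18 2019 1:00 AM.

Oct 18 2019 1:00 AM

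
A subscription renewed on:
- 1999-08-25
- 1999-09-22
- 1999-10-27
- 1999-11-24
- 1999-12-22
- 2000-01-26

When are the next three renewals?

All dates are Wednesdays, 28, 35, 28, 28, 35 days apart.
Specifically, the 4th Wednesday of each month.
February 2000 — 4th Wednesday is 2000-02-23.
4th Wednesday of March 2000: 2000-03-22.
4th Wednesday of April 2000: 2000-04-26.

2000-02-23, 2000-03-22, 2000-04-26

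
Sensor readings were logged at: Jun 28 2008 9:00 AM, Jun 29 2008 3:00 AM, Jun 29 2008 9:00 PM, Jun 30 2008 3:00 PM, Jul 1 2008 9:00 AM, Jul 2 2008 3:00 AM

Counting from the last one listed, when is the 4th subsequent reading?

Gaps: 18, 18, 18, 18, 18 hours — each event is 18 hours after the previous one.
Jul 2 2008 3:00 AM + 18 h = Jul 2 2008 9:00 PM.
Jul 2 2008 9:00 PM + 18 h = Jul 3 2008 3:00 PM.
Jul 3 2008 3:00 PM + 18 h = Jul 4 2008 9:00 AM.
Jul 4 2008 9:00 AM + 18 h = Jul 5 2008 3:00 AM.

Jul 5 2008 3:00 AM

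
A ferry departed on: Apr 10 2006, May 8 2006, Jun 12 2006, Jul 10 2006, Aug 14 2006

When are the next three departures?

Sep 11 2006, Oct 9 2006, Nov 13 2006

Gaps: 28, 35, 28, 35 days — a mix of 28 and 35. Every date is a Monday.
Each is the 2nd Monday of its month.
2nd Monday of September 2006: Sep 11 2006.
2nd Monday of October 2006: Oct 9 2006.
2nd Monday of November 2006: Nov 13 2006.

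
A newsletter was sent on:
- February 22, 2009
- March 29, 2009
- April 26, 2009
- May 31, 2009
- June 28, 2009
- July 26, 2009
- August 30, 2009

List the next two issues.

September 27, 2009; October 25, 2009

All Sundays; the gaps (35, 28, 35, 28, 28, 35) vary with month length.
This is the last Sunday of each month.
Last Sunday of September 2009: September 27, 2009.
October 2009 ends with Sunday October 25, 2009.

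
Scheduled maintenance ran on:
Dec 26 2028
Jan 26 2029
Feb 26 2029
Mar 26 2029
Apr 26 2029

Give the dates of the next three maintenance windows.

May 26 2029, Jun 26 2029, Jul 26 2029

Each date is the 26th; the gaps (31, 31, 28, 31) track the month lengths.
The rule is the 26th of each month.
Next: May 2029 → May 26 2029.
June 2029: Jun 26 2029.
Next: July 2029 → Jul 26 2029.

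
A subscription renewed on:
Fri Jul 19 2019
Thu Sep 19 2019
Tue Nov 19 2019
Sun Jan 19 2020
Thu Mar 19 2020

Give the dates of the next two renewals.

Tue May 19 2020, Sun Jul 19 2020

The day-of-month is always 19 (62, 61, 61, 60 days between events).
So this recurs on the 19th of every 2 months.
May 2020: Tue May 19 2020.
July 2020: Sun Jul 19 2020.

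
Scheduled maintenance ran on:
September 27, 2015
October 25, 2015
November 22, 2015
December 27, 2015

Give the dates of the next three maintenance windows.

These are Sundays at 28- or 35-day spacing (28, 28, 35).
The pattern: 4th Sunday of the month.
January 2016 — 4th Sunday is January 24, 2016.
4th Sunday of February 2016: February 28, 2016.
March 2016 — 4th Sunday is March 27, 2016.

January 24, 2016; February 28, 2016; March 27, 2016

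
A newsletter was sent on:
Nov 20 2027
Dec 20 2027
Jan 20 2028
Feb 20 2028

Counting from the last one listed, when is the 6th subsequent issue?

The day-of-month is always 20 (30, 31, 31 days between events).
So this recurs on the 20th of each month.
Next: March 2028 → Mar 20 2028.
Next: April 2028 → Apr 20 2028.
May 2028: May 20 2028.
Next: June 2028 → Jun 20 2028.
July 2028: Jul 20 2028.
August 2028: Aug 20 2028.

Aug 20 2028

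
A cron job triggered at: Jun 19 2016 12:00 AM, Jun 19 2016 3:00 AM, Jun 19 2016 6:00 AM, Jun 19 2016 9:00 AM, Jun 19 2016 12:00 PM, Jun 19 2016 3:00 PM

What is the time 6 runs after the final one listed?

Jun 20 2016 9:00 AM

Spacing: 3, 3, 3, 3, 3 h — constant 3 h.
Jun 19 2016 3:00 PM + 3 h = Jun 19 2016 6:00 PM.
Jun 19 2016 6:00 PM + 3 h = Jun 19 2016 9:00 PM.
Jun 19 2016 9:00 PM + 3 h = Jun 20 2016 12:00 AM.
Jun 20 2016 12:00 AM + 3 h = Jun 20 2016 3:00 AM.
Jun 20 2016 3:00 AM + 3 h = Jun 20 2016 6:00 AM.
Jun 20 2016 6:00 AM + 3 h = Jun 20 2016 9:00 AM.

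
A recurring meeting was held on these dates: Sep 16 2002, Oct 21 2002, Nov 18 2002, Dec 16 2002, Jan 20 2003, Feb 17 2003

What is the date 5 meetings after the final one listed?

Jul 21 2003

Gaps: 35, 28, 28, 35, 28 days — a mix of 28 and 35. Every date is a Monday.
Each is the 3rd Monday of its month.
3rd Monday of March 2003: Mar 17 2003.
April 2003 — 3rd Monday is Apr 21 2003.
3rd Monday of May 2003: May 19 2003.
3rd Monday of June 2003: Jun 16 2003.
3rd Monday of July 2003: Jul 21 2003.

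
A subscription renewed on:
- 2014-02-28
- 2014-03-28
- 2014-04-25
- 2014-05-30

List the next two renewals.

2014-06-27, 2014-07-25

All Fridays; the gaps (28, 28, 35) vary with month length.
This is the last Friday of each month.
Last Friday of June 2014: 2014-06-27.
Last Friday of July 2014: 2014-07-25.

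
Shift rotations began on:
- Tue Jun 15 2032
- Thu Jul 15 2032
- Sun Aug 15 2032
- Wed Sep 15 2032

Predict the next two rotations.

Each date is the 15th; the gaps (30, 31, 31) track the month lengths.
The rule is the 15th of each month.
October 2032: Fri Oct 15 2032.
Next: November 2032 → Mon Nov 15 2032.

Fri Oct 15 2032, Mon Nov 15 2032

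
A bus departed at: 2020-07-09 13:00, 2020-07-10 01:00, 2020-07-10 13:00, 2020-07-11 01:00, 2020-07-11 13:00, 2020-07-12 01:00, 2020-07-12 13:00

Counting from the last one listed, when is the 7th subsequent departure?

2020-07-16 01:00

Gaps: 12, 12, 12, 12, 12, 12 hours — each event is 12 hours after the previous one.
2020-07-12 13:00 + 12 h = 2020-07-13 01:00.
2020-07-13 01:00 + 12 h = 2020-07-13 13:00.
2020-07-13 13:00 + 12 h = 2020-07-14 01:00.
2020-07-14 01:00 + 12 h = 2020-07-14 13:00.
2020-07-14 13:00 + 12 h = 2020-07-15 01:00.
2020-07-15 01:00 + 12 h = 2020-07-15 13:00.
2020-07-15 13:00 + 12 h = 2020-07-16 01:00.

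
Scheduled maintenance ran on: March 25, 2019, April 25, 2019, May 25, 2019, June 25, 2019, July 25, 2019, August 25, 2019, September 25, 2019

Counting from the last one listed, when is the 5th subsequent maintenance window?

Gaps: 31, 30, 31, 30, 31, 31 days — not constant. Every event is on the 25th of the month.
Pattern: the 25th of each month.
October 2019: October 25, 2019.
Next: November 2019 → November 25, 2019.
December 2019: December 25, 2019.
Next: January 2020 → January 25, 2020.
February 2020: February 25, 2020.

February 25, 2020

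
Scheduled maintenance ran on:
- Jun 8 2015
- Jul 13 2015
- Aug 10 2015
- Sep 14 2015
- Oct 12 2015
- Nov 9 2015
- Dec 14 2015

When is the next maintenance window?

All dates are Mondays, 35, 28, 35, 28, 28, 35 days apart.
Specifically, the 2nd Monday of each month.
2nd Monday of January 2016: Jan 11 2016.

Jan 11 2016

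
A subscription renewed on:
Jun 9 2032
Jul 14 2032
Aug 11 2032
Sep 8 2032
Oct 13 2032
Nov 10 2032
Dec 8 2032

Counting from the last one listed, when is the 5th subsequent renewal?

May 11 2033

These are Wednesdays at 28- or 35-day spacing (35, 28, 28, 35, 28, 28).
The pattern: 2nd Wednesday of the month.
January 2033 — 2nd Wednesday is Jan 12 2033.
February 2033 — 2nd Wednesday is Feb 9 2033.
March 2033 — 2nd Wednesday is Mar 9 2033.
April 2033 — 2nd Wednesday is Apr 13 2033.
May 2033 — 2nd Wednesday is May 11 2033.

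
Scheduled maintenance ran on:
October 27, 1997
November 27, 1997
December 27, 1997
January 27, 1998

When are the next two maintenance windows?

February 27, 1998; March 27, 1998

Each date is the 27th; the gaps (31, 30, 31) track the month lengths.
The rule is the 27th of each month.
February 1998: February 27, 1998.
Next: March 1998 → March 27, 1998.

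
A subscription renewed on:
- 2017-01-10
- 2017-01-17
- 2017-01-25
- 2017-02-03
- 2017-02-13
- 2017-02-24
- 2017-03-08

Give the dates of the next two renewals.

2017-03-21, 2017-04-04

Gaps: 7, 8, 9, 10, 11, 12 days — each gap is 1 larger than the previous one.
Next gap: 13 days. 2017-03-08 + 13 days = 2017-03-21.
Next gap: 14 days. 2017-03-21 + 14 days = 2017-04-04.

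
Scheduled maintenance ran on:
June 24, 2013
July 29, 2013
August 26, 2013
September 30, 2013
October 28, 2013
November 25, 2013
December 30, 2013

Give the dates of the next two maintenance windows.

All Mondays; the gaps (35, 28, 35, 28, 28, 35) vary with month length.
This is the last Monday of each month.
Last Monday of January 2014: January 27, 2014.
February 2014 ends with Monday February 24, 2014.

January 27, 2014; February 24, 2014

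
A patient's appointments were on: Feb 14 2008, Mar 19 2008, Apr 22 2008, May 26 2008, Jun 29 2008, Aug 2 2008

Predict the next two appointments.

Every event comes 34 days after the last (34, 34, 34, 34, 34).
Aug 2 2008 + 34 days = Sep 5 2008.
Sep 5 2008 + 34 days = Oct 9 2008.

Sep 5 2008, Oct 9 2008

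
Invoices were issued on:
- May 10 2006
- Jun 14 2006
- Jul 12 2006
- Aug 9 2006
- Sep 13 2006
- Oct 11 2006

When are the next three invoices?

All dates are Wednesdays, 35, 28, 28, 35, 28 days apart.
Specifically, the 2nd Wednesday of each month.
2nd Wednesday of November 2006: Nov 8 2006.
2nd Wednesday of December 2006: Dec 13 2006.
January 2007 — 2nd Wednesday is Jan 10 2007.

Nov 8 2006, Dec 13 2006, Jan 10 2007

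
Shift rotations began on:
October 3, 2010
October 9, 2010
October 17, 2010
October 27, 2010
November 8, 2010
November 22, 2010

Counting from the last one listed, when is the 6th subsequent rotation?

Gaps: 6, 8, 10, 12, 14 days — each gap is 2 larger than the previous one.
Next gap: 16 days. November 22, 2010 + 16 days = December 8, 2010.
Next gap: 18 days. December 8, 2010 + 18 days = December 26, 2010.
Next gap: 20 days. December 26, 2010 + 20 days = January 15, 2011.
Next gap: 22 days. January 15, 2011 + 22 days = February 6, 2011.
Next gap: 24 days. February 6, 2011 + 24 days = March 2, 2011.
Next gap: 26 days. March 2, 2011 + 26 days = March 28, 2011.

March 28, 2011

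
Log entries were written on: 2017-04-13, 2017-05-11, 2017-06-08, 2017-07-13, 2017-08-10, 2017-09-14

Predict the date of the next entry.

These are Thursdays at 28- or 35-day spacing (28, 28, 35, 28, 35).
The pattern: 2nd Thursday of the month.
2nd Thursday of October 2017: 2017-10-12.

2017-10-12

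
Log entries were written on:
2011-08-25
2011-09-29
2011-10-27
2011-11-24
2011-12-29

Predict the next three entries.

All Thursdays; the gaps (35, 28, 28, 35) vary with month length.
This is the last Thursday of each month.
January 2012 ends with Thursday 2012-01-26.
February 2012 ends with Thursday 2012-02-23.
Last Thursday of March 2012: 2012-03-29.

2012-01-26, 2012-02-23, 2012-03-29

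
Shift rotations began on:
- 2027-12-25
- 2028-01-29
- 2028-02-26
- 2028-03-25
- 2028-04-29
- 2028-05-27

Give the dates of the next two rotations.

These are Saturdays with 35, 28, 28, 35, 28-day gaps.
Each is the final Saturday of its month — 2028-01-29 is past the 28th, so '4th Saturday' doesn't fit.
Last Saturday of June 2028: 2028-06-24.
Last Saturday of July 2028: 2028-07-29.

2028-06-24, 2028-07-29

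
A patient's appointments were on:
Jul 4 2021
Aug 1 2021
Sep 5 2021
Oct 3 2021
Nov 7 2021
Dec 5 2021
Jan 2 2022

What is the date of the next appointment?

Feb 6 2022

All dates are Sundays, 28, 35, 28, 35, 28, 28 days apart.
Specifically, the 1st Sunday of each month.
February 2022 — 1st Sunday is Feb 6 2022.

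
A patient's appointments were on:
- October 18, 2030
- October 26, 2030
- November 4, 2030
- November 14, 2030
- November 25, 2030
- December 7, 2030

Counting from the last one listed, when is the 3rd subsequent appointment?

Gaps: 8, 9, 10, 11, 12 days — each gap is 1 larger than the previous one.
Next gap: 13 days. December 7, 2030 + 13 days = December 20, 2030.
Next gap: 14 days. December 20, 2030 + 14 days = January 3, 2031.
Next gap: 15 days. January 3, 2031 + 15 days = January 18, 2031.

January 18, 2031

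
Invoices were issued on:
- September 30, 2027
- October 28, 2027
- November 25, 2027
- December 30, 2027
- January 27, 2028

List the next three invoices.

All Thursdays; the gaps (28, 28, 35, 28) vary with month length.
This is the last Thursday of each month.
Last Thursday of February 2028: February 24, 2028.
Last Thursday of March 2028: March 30, 2028.
Last Thursday of April 2028: April 27, 2028.

February 24, 2028; March 30, 2028; April 27, 2028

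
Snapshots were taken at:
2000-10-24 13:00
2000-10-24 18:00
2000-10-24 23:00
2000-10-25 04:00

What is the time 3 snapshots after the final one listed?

The interval is a steady 5 hours (5, 5, 5).
2000-10-25 04:00 + 5 h = 2000-10-25 09:00.
2000-10-25 09:00 + 5 h = 2000-10-25 14:00.
2000-10-25 14:00 + 5 h = 2000-10-25 19:00.

2000-10-25 19:00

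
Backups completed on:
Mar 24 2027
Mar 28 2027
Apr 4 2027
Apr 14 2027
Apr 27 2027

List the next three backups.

Intervals are 4, 7, 10, 13 days — an arithmetic progression with common difference 3.
Next gap: 16 days. Apr 27 2027 + 16 days = May 13 2027.
Next gap: 19 days. May 13 2027 + 19 days = Jun 1 2027.
Next gap: 22 days. Jun 1 2027 + 22 days = Jun 23 2027.

May 13 2027, Jun 1 2027, Jun 23 2027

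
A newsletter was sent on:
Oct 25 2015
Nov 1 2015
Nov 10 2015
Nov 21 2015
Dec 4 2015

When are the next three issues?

The spacing grows by 2 each time: 7, 9, 11, 13 days.
Next gap: 15 days. Dec 4 2015 + 15 days = Dec 19 2015.
Next gap: 17 days. Dec 19 2015 + 17 days = Jan 5 2016.
Next gap: 19 days. Jan 5 2016 + 19 days = Jan 24 2016.

Dec 19 2015, Jan 5 2016, Jan 24 2016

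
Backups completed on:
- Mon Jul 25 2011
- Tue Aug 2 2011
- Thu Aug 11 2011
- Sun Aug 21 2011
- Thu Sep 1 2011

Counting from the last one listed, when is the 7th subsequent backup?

Thu Dec 15 2011

Gaps: 8, 9, 10, 11 days — each gap is 1 larger than the previous one.
Next gap: 12 days. Thu Sep 1 2011 + 12 days = Tue Sep 13 2011.
Next gap: 13 days. Tue Sep 13 2011 + 13 days = Mon Sep 26 2011.
Next gap: 14 days. Mon Sep 26 2011 + 14 days = Mon Oct 10 2011.
Next gap: 15 days. Mon Oct 10 2011 + 15 days = Tue Oct 25 2011.
Next gap: 16 days. Tue Oct 25 2011 + 16 days = Thu Nov 10 2011.
Next gap: 17 days. Thu Nov 10 2011 + 17 days = Sun Nov 27 2011.
Next gap: 18 days. Sun Nov 27 2011 + 18 days = Thu Dec 15 2011.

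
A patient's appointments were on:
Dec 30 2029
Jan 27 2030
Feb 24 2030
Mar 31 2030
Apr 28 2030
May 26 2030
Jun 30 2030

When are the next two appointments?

All Sundays; the gaps (28, 28, 35, 28, 28, 35) vary with month length.
This is the last Sunday of each month.
July 2030 ends with Sunday Jul 28 2030.
Last Sunday of August 2030: Aug 25 2030.

Jul 28 2030, Aug 25 2030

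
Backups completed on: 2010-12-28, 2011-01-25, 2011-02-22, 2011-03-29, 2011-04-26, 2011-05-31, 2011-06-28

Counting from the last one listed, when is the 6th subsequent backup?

All Tuesdays; the gaps (28, 28, 35, 28, 35, 28) vary with month length.
This is the last Tuesday of each month.
Last Tuesday of July 2011: 2011-07-26.
Last Tuesday of August 2011: 2011-08-30.
Last Tuesday of September 2011: 2011-09-27.
Last Tuesday of October 2011: 2011-10-25.
November 2011 ends with Tuesday 2011-11-29.
Last Tuesday of December 2011: 2011-12-27.

2011-12-27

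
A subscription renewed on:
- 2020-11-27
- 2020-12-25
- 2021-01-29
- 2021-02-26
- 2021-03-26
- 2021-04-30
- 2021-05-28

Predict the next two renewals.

These are Fridays with 28, 35, 28, 28, 35, 28-day gaps.
Each is the final Friday of its month — 2021-01-29 is past the 28th, so '4th Friday' doesn't fit.
Last Friday of June 2021: 2021-06-25.
Last Friday of July 2021: 2021-07-30.

2021-06-25, 2021-07-30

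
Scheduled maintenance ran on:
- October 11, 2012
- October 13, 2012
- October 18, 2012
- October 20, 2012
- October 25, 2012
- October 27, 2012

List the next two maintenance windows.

November 1, 2012; November 3, 2012

The gap pattern 2, 5, 2, 5, 2 repeats every 2 events.
These are the Thursdays and Saturdays of each week.
Next Thursday: November 1, 2012.
Next Saturday: November 3, 2012.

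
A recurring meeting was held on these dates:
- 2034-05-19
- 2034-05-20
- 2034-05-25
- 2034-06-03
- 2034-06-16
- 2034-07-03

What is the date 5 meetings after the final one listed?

2034-11-25

The spacing grows by 4 each time: 1, 5, 9, 13, 17 days.
Next gap: 21 days. 2034-07-03 + 21 days = 2034-07-24.
Next gap: 25 days. 2034-07-24 + 25 days = 2034-08-18.
Next gap: 29 days. 2034-08-18 + 29 days = 2034-09-16.
Next gap: 33 days. 2034-09-16 + 33 days = 2034-10-19.
Next gap: 37 days. 2034-10-19 + 37 days = 2034-11-25.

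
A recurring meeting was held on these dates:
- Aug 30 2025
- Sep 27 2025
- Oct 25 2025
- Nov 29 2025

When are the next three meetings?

These are Saturdays with 28, 28, 35-day gaps.
Each is the final Saturday of its month — Aug 30 2025 is past the 28th, so '4th Saturday' doesn't fit.
December 2025 ends with Saturday Dec 27 2025.
January 2026 ends with Saturday Jan 31 2026.
February 2026 ends with Saturday Feb 28 2026.

Dec 27 2025, Jan 31 2026, Feb 28 2026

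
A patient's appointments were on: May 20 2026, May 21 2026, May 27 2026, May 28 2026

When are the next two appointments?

Every event lands on a Wednesday or Thursday (gaps cycle 1, 6, 1).
So the schedule is: every Wednesday and Thursday.
Next Wednesday: Jun 3 2026.
The following Thursday is Jun 4 2026.

Jun 3 2026, Jun 4 2026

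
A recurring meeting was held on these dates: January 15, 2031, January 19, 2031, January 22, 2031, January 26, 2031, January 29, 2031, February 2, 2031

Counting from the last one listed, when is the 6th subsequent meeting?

February 23, 2031

Every event lands on a Wednesday or Sunday (gaps cycle 4, 3, 4, 3, 4).
So the schedule is: every Wednesday and Sunday.
Next Wednesday: February 5, 2031.
Next Sunday: February 9, 2031.
Next Wednesday: February 12, 2031.
The following Sunday is February 16, 2031.
The following Wednesday is February 19, 2031.
The following Sunday is February 23, 2031.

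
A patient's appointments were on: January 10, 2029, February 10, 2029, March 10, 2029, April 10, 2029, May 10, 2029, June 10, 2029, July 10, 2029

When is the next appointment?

Each date is the 10th; the gaps (31, 28, 31, 30, 31, 30) track the month lengths.
The rule is the 10th of each month.
Next: August 2029 → August 10, 2029.

August 10, 2029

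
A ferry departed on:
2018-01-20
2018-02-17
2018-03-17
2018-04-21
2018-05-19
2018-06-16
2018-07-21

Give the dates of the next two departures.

2018-08-18, 2018-09-15

These are Saturdays at 28- or 35-day spacing (28, 28, 35, 28, 28, 35).
The pattern: 3rd Saturday of the month.
3rd Saturday of August 2018: 2018-08-18.
3rd Saturday of September 2018: 2018-09-15.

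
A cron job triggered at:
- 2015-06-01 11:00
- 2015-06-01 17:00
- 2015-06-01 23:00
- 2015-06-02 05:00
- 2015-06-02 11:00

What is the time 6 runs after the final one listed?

The interval is a steady 6 hours (6, 6, 6, 6).
2015-06-02 11:00 + 6 h = 2015-06-02 17:00.
2015-06-02 17:00 + 6 h = 2015-06-02 23:00.
2015-06-02 23:00 + 6 h = 2015-06-03 05:00.
2015-06-03 05:00 + 6 h = 2015-06-03 11:00.
2015-06-03 11:00 + 6 h = 2015-06-03 17:00.
2015-06-03 17:00 + 6 h = 2015-06-03 23:00.

2015-06-03 23:00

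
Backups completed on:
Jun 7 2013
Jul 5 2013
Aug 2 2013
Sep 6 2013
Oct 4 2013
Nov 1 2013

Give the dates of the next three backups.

Gaps: 28, 28, 35, 28, 28 days — a mix of 28 and 35. Every date is a Friday.
Each is the 1st Friday of its month.
December 2013 — 1st Friday is Dec 6 2013.
1st Friday of January 2014: Jan 3 2014.
1st Friday of February 2014: Feb 7 2014.

Dec 6 2013, Jan 3 2014, Feb 7 2014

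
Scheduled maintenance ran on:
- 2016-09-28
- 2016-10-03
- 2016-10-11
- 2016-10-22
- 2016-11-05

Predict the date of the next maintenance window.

2016-11-22

Gaps: 5, 8, 11, 14 days — each gap is 3 larger than the previous one.
Next gap: 17 days. 2016-11-05 + 17 days = 2016-11-22.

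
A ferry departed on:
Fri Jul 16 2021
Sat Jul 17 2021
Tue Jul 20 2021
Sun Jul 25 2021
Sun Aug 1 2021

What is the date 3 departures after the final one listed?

Fri Sep 3 2021

Intervals are 1, 3, 5, 7 days — an arithmetic progression with common difference 2.
Next gap: 9 days. Sun Aug 1 2021 + 9 days = Tue Aug 10 2021.
Next gap: 11 days. Tue Aug 10 2021 + 11 days = Sat Aug 21 2021.
Next gap: 13 days. Sat Aug 21 2021 + 13 days = Fri Sep 3 2021.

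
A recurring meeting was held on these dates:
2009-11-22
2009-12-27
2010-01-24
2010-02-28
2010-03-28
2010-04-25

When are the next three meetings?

Gaps: 35, 28, 35, 28, 28 days — a mix of 28 and 35. Every date is a Sunday.
Each is the 4th Sunday of its month.
May 2010 — 4th Sunday is 2010-05-23.
4th Sunday of June 2010: 2010-06-27.
July 2010 — 4th Sunday is 2010-07-25.

2010-05-23, 2010-06-27, 2010-07-25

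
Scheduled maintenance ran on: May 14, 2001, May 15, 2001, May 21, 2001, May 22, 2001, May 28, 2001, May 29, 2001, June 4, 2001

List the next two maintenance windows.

Gaps: 1, 6, 1, 6, 1, 6 days — not constant, but cyclic with period 2.
The events fall on every Monday and Tuesday.
Next Tuesday: June 5, 2001.
The following Monday is June 11, 2001.

June 5, 2001; June 11, 2001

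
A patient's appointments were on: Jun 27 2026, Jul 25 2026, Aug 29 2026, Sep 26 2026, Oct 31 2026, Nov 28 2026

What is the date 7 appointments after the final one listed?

Every date is a Saturday; gaps 28, 35, 28, 35, 28 days.
Each is the last Saturday of its month (at least one falls on the 29th or later, ruling out '4th Saturday').
Last Saturday of December 2026: Dec 26 2026.
January 2027 ends with Saturday Jan 30 2027.
February 2027 ends with Saturday Feb 27 2027.
March 2027 ends with Saturday Mar 27 2027.
April 2027 ends with Saturday Apr 24 2027.
May 2027 ends with Saturday May 29 2027.
June 2027 ends with Saturday Jun 26 2027.

Jun 26 2027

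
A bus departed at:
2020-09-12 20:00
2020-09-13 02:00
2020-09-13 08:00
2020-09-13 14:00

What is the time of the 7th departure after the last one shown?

2020-09-15 08:00

Gaps: 6, 6, 6 hours — each event is 6 hours after the previous one.
2020-09-13 14:00 + 6 h = 2020-09-13 20:00.
2020-09-13 20:00 + 6 h = 2020-09-14 02:00.
2020-09-14 02:00 + 6 h = 2020-09-14 08:00.
2020-09-14 08:00 + 6 h = 2020-09-14 14:00.
2020-09-14 14:00 + 6 h = 2020-09-14 20:00.
2020-09-14 20:00 + 6 h = 2020-09-15 02:00.
2020-09-15 02:00 + 6 h = 2020-09-15 08:00.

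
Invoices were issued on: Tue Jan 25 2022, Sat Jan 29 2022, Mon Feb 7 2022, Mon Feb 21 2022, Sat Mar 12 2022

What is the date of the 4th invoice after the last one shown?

The spacing grows by 5 each time: 4, 9, 14, 19 days.
Next gap: 24 days. Sat Mar 12 2022 + 24 days = Tue Apr 5 2022.
Next gap: 29 days. Tue Apr 5 2022 + 29 days = Wed May 4 2022.
Next gap: 34 days. Wed May 4 2022 + 34 days = Tue Jun 7 2022.
Next gap: 39 days. Tue Jun 7 2022 + 39 days = Sat Jul 16 2022.

Sat Jul 16 2022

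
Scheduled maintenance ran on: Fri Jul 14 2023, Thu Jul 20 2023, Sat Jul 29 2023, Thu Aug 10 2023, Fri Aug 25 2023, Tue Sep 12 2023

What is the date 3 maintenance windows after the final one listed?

Thu Nov 23 2023

The spacing grows by 3 each time: 6, 9, 12, 15, 18 days.
Next gap: 21 days. Tue Sep 12 2023 + 21 days = Tue Oct 3 2023.
Next gap: 24 days. Tue Oct 3 2023 + 24 days = Fri Oct 27 2023.
Next gap: 27 days. Fri Oct 27 2023 + 27 days = Thu Nov 23 2023.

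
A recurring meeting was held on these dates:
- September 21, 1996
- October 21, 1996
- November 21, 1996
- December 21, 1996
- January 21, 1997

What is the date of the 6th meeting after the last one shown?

July 21, 1997

Each date is the 21st; the gaps (30, 31, 30, 31) track the month lengths.
The rule is the 21st of each month.
Next: February 1997 → February 21, 1997.
Next: March 1997 → March 21, 1997.
Next: April 1997 → April 21, 1997.
Next: May 1997 → May 21, 1997.
June 1997: June 21, 1997.
July 1997: July 21, 1997.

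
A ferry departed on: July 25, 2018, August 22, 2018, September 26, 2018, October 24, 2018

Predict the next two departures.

November 28, 2018; December 26, 2018

These are Wednesdays at 28- or 35-day spacing (28, 35, 28).
The pattern: 4th Wednesday of the month.
November 2018 — 4th Wednesday is November 28, 2018.
December 2018 — 4th Wednesday is December 26, 2018.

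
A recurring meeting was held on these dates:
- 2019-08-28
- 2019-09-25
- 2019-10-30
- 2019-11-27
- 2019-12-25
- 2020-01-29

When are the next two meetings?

2020-02-26, 2020-03-25

All Wednesdays; the gaps (28, 35, 28, 28, 35) vary with month length.
This is the last Wednesday of each month.
February 2020 ends with Wednesday 2020-02-26.
Last Wednesday of March 2020: 2020-03-25.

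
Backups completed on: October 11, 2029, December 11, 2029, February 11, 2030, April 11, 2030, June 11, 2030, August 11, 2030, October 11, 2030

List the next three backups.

December 11, 2030; February 11, 2031; April 11, 2031

Each date is the 11th; the gaps (61, 62, 59, 61, 61, 61) track the month lengths.
The rule is the 11th of every 2 months.
December 2030: December 11, 2030.
February 2031: February 11, 2031.
Next: April 2031 → April 11, 2031.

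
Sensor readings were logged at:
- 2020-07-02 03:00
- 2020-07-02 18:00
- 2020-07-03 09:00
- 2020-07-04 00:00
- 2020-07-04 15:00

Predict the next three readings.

The interval is a steady 15 hours (15, 15, 15, 15).
2020-07-04 15:00 + 15 h = 2020-07-05 06:00.
2020-07-05 06:00 + 15 h = 2020-07-05 21:00.
2020-07-05 21:00 + 15 h = 2020-07-06 12:00.

2020-07-05 06:00, 2020-07-05 21:00, 2020-07-06 12:00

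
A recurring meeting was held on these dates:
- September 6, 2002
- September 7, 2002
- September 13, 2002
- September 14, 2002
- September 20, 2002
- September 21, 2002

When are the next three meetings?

September 27, 2002; September 28, 2002; October 4, 2002

Every event lands on a Friday or Saturday (gaps cycle 1, 6, 1, 6, 1).
So the schedule is: every Friday and Saturday.
Next Friday: September 27, 2002.
Next Saturday: September 28, 2002.
Next Friday: October 4, 2002.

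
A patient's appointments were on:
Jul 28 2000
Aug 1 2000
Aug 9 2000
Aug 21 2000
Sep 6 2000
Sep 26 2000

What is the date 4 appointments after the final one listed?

Intervals are 4, 8, 12, 16, 20 days — an arithmetic progression with common difference 4.
Next gap: 24 days. Sep 26 2000 + 24 days = Oct 20 2000.
Next gap: 28 days. Oct 20 2000 + 28 days = Nov 17 2000.
Next gap: 32 days. Nov 17 2000 + 32 days = Dec 19 2000.
Next gap: 36 days. Dec 19 2000 + 36 days = Jan 24 2001.

Jan 24 2001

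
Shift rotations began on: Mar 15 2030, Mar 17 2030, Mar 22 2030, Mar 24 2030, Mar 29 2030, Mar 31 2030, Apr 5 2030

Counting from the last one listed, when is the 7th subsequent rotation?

Apr 28 2030

Gaps: 2, 5, 2, 5, 2, 5 days — not constant, but cyclic with period 2.
The events fall on every Friday and Sunday.
The following Sunday is Apr 7 2030.
Next Friday: Apr 12 2030.
The following Sunday is Apr 14 2030.
Next Friday: Apr 19 2030.
Next Sunday: Apr 21 2030.
Next Friday: Apr 26 2030.
The following Sunday is Apr 28 2030.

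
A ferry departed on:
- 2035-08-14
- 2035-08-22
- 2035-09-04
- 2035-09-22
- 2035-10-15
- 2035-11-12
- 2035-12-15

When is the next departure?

The spacing grows by 5 each time: 8, 13, 18, 23, 28, 33 days.
Next gap: 38 days. 2035-12-15 + 38 days = 2036-01-22.

2036-01-22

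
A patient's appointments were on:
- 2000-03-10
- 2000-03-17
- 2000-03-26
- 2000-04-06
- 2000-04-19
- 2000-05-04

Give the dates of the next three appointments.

2000-05-21, 2000-06-09, 2000-06-30

The spacing grows by 2 each time: 7, 9, 11, 13, 15 days.
Next gap: 17 days. 2000-05-04 + 17 days = 2000-05-21.
Next gap: 19 days. 2000-05-21 + 19 days = 2000-06-09.
Next gap: 21 days. 2000-06-09 + 21 days = 2000-06-30.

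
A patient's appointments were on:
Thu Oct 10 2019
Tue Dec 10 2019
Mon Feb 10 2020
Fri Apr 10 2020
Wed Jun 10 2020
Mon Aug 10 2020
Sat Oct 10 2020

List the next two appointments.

Thu Dec 10 2020, Wed Feb 10 2021

Each date is the 10th; the gaps (61, 62, 60, 61, 61, 61) track the month lengths.
The rule is the 10th of every 2 months.
December 2020: Thu Dec 10 2020.
Next: February 2021 → Wed Feb 10 2021.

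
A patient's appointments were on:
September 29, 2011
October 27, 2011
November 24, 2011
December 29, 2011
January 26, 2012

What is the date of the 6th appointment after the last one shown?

July 26, 2012

These are Thursdays with 28, 28, 35, 28-day gaps.
Each is the final Thursday of its month — September 29, 2011 is past the 28th, so '4th Thursday' doesn't fit.
February 2012 ends with Thursday February 23, 2012.
Last Thursday of March 2012: March 29, 2012.
Last Thursday of April 2012: April 26, 2012.
Last Thursday of May 2012: May 31, 2012.
June 2012 ends with Thursday June 28, 2012.
Last Thursday of July 2012: July 26, 2012.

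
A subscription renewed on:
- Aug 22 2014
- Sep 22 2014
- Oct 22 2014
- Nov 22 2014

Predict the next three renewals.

Dec 22 2014, Jan 22 2015, Feb 22 2015

Each date is the 22nd; the gaps (31, 30, 31) track the month lengths.
The rule is the 22nd of each month.
December 2014: Dec 22 2014.
Next: January 2015 → Jan 22 2015.
February 2015: Feb 22 2015.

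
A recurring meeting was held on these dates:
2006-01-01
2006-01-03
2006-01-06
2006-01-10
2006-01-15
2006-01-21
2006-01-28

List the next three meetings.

Gaps: 2, 3, 4, 5, 6, 7 days — each gap is 1 larger than the previous one.
Next gap: 8 days. 2006-01-28 + 8 days = 2006-02-05.
Next gap: 9 days. 2006-02-05 + 9 days = 2006-02-14.
Next gap: 10 days. 2006-02-14 + 10 days = 2006-02-24.

2006-02-05, 2006-02-14, 2006-02-24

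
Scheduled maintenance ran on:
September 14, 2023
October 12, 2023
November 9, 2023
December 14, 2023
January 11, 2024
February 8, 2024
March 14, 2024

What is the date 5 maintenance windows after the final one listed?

These are Thursdays at 28- or 35-day spacing (28, 28, 35, 28, 28, 35).
The pattern: 2nd Thursday of the month.
2nd Thursday of April 2024: April 11, 2024.
May 2024 — 2nd Thursday is May 9, 2024.
2nd Thursday of June 2024: June 13, 2024.
2nd Thursday of July 2024: July 11, 2024.
August 2024 — 2nd Thursday is August 8, 2024.

August 8, 2024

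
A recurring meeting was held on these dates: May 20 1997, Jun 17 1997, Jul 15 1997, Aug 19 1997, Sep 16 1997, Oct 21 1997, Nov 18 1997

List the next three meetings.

These are Tuesdays at 28- or 35-day spacing (28, 28, 35, 28, 35, 28).
The pattern: 3rd Tuesday of the month.
December 1997 — 3rd Tuesday is Dec 16 1997.
January 1998 — 3rd Tuesday is Jan 20 1998.
February 1998 — 3rd Tuesday is Feb 17 1998.

Dec 16 1997, Jan 20 1998, Feb 17 1998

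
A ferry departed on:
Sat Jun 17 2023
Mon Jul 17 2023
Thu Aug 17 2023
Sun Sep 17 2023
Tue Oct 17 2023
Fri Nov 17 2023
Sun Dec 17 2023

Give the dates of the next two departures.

Wed Jan 17 2024, Sat Feb 17 2024

Each date is the 17th; the gaps (30, 31, 31, 30, 31, 30) track the month lengths.
The rule is the 17th of each month.
January 2024: Wed Jan 17 2024.
February 2024: Sat Feb 17 2024.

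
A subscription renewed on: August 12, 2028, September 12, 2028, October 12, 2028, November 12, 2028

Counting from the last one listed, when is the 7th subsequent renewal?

Gaps: 31, 30, 31 days — not constant. Every event is on the 12th of the month.
Pattern: the 12th of each month.
Next: December 2028 → December 12, 2028.
January 2029: January 12, 2029.
Next: February 2029 → February 12, 2029.
Next: March 2029 → March 12, 2029.
Next: April 2029 → April 12, 2029.
May 2029: May 12, 2029.
June 2029: June 12, 2029.

June 12, 2029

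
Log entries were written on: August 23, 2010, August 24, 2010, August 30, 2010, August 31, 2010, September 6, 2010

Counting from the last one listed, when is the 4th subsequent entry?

The gap pattern 1, 6, 1, 6 repeats every 2 events.
These are the Mondays and Tuesdays of each week.
Next Tuesday: September 7, 2010.
Next Monday: September 13, 2010.
Next Tuesday: September 14, 2010.
Next Monday: September 20, 2010.

September 20, 2010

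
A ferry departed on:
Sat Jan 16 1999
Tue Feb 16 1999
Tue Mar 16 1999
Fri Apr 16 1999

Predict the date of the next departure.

Sun May 16 1999

Each date is the 16th; the gaps (31, 28, 31) track the month lengths.
The rule is the 16th of each month.
Next: May 1999 → Sun May 16 1999.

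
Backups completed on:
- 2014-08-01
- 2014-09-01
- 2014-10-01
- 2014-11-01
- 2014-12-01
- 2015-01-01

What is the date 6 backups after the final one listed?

2015-07-01

The day-of-month is always 1 (31, 30, 31, 30, 31 days between events).
So this recurs on the 1st of each month.
Next: February 2015 → 2015-02-01.
March 2015: 2015-03-01.
Next: April 2015 → 2015-04-01.
May 2015: 2015-05-01.
Next: June 2015 → 2015-06-01.
July 2015: 2015-07-01.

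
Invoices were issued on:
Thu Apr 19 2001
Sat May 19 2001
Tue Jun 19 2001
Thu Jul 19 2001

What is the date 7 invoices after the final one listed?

Gaps: 30, 31, 30 days — not constant. Every event is on the 19th of the month.
Pattern: the 19th of each month.
August 2001: Sun Aug 19 2001.
September 2001: Wed Sep 19 2001.
Next: October 2001 → Fri Oct 19 2001.
November 2001: Mon Nov 19 2001.
Next: December 2001 → Wed Dec 19 2001.
Next: January 2002 → Sat Jan 19 2002.
Next: February 2002 → Tue Feb 19 2002.

Tue Feb 19 2002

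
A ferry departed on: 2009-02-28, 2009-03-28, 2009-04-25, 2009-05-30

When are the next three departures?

All Saturdays; the gaps (28, 28, 35) vary with month length.
This is the last Saturday of each month.
Last Saturday of June 2009: 2009-06-27.
Last Saturday of July 2009: 2009-07-25.
Last Saturday of August 2009: 2009-08-29.

2009-06-27, 2009-07-25, 2009-08-29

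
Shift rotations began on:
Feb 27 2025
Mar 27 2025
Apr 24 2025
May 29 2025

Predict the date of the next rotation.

These are Thursdays with 28, 28, 35-day gaps.
Each is the final Thursday of its month — May 29 2025 is past the 28th, so '4th Thursday' doesn't fit.
June 2025 ends with Thursday Jun 26 2025.

Jun 26 2025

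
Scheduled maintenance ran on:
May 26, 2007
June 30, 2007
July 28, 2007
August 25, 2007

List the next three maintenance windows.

These are Saturdays with 35, 28, 28-day gaps.
Each is the final Saturday of its month — June 30, 2007 is past the 28th, so '4th Saturday' doesn't fit.
Last Saturday of September 2007: September 29, 2007.
Last Saturday of October 2007: October 27, 2007.
Last Saturday of November 2007: November 24, 2007.

September 29, 2007; October 27, 2007; November 24, 2007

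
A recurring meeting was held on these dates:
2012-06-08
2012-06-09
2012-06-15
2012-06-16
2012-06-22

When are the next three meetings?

2012-06-23, 2012-06-29, 2012-06-30

Every event lands on a Friday or Saturday (gaps cycle 1, 6, 1, 6).
So the schedule is: every Friday and Saturday.
The following Saturday is 2012-06-23.
Next Friday: 2012-06-29.
The following Saturday is 2012-06-30.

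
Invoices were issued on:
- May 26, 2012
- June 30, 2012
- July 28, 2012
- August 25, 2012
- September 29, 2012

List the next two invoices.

These are Saturdays with 35, 28, 28, 35-day gaps.
Each is the final Saturday of its month — June 30, 2012 is past the 28th, so '4th Saturday' doesn't fit.
October 2012 ends with Saturday October 27, 2012.
Last Saturday of November 2012: November 24, 2012.

October 27, 2012; November 24, 2012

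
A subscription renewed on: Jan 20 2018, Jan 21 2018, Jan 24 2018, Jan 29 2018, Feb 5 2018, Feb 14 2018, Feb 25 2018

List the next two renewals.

The spacing grows by 2 each time: 1, 3, 5, 7, 9, 11 days.
Next gap: 13 days. Feb 25 2018 + 13 days = Mar 10 2018.
Next gap: 15 days. Mar 10 2018 + 15 days = Mar 25 2018.

Mar 10 2018, Mar 25 2018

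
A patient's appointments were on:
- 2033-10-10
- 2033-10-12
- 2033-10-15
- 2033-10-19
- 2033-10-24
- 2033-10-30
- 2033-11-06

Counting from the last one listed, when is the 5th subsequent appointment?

2033-12-26

Intervals are 2, 3, 4, 5, 6, 7 days — an arithmetic progression with common difference 1.
Next gap: 8 days. 2033-11-06 + 8 days = 2033-11-14.
Next gap: 9 days. 2033-11-14 + 9 days = 2033-11-23.
Next gap: 10 days. 2033-11-23 + 10 days = 2033-12-03.
Next gap: 11 days. 2033-12-03 + 11 days = 2033-12-14.
Next gap: 12 days. 2033-12-14 + 12 days = 2033-12-26.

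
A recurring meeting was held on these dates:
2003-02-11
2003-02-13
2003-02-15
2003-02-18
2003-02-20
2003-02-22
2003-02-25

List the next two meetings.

The gap pattern 2, 2, 3, 2, 2, 3 repeats every 3 events.
These are the Tuesdays, Thursdays and Saturdays of each week.
The following Thursday is 2003-02-27.
The following Saturday is 2003-03-01.

2003-02-27, 2003-03-01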